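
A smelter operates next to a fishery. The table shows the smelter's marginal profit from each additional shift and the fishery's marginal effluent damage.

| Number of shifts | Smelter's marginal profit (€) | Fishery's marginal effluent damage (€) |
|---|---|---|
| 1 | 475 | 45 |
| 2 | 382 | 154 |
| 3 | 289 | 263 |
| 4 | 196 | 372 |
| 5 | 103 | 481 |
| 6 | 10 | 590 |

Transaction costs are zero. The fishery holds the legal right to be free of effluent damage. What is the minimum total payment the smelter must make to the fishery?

€462

Efficient level: marginal profit ≥ marginal effluent damage through level 3, so k* = 3.
With the fishery holding the right, the smelter must at least compensate total damage at k*: 45 + 154 + 263 = 462.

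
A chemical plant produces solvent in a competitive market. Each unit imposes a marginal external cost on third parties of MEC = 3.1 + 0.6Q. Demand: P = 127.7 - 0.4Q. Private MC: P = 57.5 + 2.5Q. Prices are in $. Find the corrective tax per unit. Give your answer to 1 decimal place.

tax = $14.6 per unit

Social marginal cost = private MC + MEC = 60.6 + 3.1Q.
Set SMC = demand: 60.6 + 3.1Q = 127.7 - 0.4Q → Q* = 19.1714.
The Pigouvian tax equals MEC at Q*: 3.1 + 0.6×19.1714 = 14.6028.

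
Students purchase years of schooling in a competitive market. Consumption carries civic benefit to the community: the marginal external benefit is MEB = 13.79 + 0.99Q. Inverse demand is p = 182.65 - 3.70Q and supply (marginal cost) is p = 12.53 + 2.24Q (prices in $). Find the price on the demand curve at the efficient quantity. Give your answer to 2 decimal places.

P = $45.18

Social marginal benefit = demand + MEB = 196.44 - 2.71Q.
Set SMB = MC: 196.44 - 2.71Q = 12.53 + 2.24Q → Q* = 37.1535.
Consumer price on the demand curve at Q*: 182.65 − 3.70×37.1535 = 45.1821.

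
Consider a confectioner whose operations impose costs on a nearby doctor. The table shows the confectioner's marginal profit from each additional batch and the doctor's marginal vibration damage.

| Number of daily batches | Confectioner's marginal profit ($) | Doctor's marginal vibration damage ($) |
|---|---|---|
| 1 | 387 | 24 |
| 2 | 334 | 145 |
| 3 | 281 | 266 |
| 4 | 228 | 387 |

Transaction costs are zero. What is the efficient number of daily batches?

3

Bargaining reaches the level where marginal profit last exceeds marginal vibration damage.
That holds through level 3 (281 ≥ 266) but not at 4 (228 < 387).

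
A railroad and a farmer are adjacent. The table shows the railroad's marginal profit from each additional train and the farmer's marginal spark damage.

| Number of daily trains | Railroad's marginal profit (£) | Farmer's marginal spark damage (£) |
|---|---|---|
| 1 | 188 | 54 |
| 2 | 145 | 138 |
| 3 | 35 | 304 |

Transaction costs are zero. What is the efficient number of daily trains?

Bargaining reaches the level where marginal profit last exceeds marginal spark damage.
That holds through level 2 (145 ≥ 138) but not at 3 (35 < 304).

2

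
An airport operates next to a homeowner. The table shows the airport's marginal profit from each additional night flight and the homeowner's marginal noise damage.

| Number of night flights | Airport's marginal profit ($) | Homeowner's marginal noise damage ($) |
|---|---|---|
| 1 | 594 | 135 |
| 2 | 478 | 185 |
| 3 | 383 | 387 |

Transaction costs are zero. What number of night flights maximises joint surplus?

2

Bargaining reaches the level where marginal profit last exceeds marginal noise damage.
That holds through level 2 (478 ≥ 185) but not at 3 (383 < 387).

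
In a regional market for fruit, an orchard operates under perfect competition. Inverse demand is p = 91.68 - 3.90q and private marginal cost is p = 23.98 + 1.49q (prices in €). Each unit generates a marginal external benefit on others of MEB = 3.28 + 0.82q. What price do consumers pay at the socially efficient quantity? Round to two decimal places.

P = €31.11

Social marginal cost = private MC − MEB = 20.70 + 0.67q.
Set SMC = demand: 20.70 + 0.67q = 91.68 - 3.90q → q* = 15.5317.
Consumer price on the demand curve at q*: 91.68 − 3.90×15.5317 = 31.1064.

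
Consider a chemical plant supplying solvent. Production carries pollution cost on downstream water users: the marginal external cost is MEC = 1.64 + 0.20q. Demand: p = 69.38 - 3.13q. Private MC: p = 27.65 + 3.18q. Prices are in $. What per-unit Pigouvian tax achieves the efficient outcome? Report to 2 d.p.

tax = $2.87 per unit

Social marginal cost = private MC + MEC = 29.29 + 3.38q.
Set SMC = demand: 29.29 + 3.38q = 69.38 - 3.13q → q* = 6.1582.
The Pigouvian tax equals MEC at q*: 1.64 + 0.20×6.1582 = 2.8716.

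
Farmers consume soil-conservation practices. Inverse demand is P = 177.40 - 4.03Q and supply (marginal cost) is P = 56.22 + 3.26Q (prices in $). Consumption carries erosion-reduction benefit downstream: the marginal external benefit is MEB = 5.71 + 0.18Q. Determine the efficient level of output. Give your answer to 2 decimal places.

Social marginal benefit = demand + MEB = 183.11 - 3.85Q.
Set SMB = MC: 183.11 - 3.85Q = 56.22 + 3.26Q → Q* = 17.8467.

Q* = 17.85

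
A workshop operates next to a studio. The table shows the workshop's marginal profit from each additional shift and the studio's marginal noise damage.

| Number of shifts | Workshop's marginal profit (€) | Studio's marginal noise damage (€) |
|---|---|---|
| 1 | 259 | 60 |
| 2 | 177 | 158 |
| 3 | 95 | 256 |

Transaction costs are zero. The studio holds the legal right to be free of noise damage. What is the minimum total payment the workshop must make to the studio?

€218

Efficient level: marginal profit ≥ marginal noise damage through level 2, so k* = 2.
With the studio holding the right, the workshop must at least compensate total damage at k*: 60 + 158 = 218.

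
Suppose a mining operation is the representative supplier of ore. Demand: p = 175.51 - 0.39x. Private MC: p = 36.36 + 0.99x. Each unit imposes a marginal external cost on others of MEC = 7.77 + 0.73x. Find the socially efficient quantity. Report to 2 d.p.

x* = 62.27

Social marginal cost = private MC + MEC = 44.13 + 1.72x.
Set SMC = demand: 44.13 + 1.72x = 175.51 - 0.39x → x* = 62.2654.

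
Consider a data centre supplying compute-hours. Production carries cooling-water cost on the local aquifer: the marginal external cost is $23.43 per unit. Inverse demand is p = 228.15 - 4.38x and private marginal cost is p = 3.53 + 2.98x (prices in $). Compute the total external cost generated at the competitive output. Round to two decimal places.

$715.06

Market equilibrium (private): 3.53 + 2.98x = 228.15 - 4.38x → x_m = 30.5190.
Total external cost = MEC × x_m = 23.43 × 30.5190 = 715.0602.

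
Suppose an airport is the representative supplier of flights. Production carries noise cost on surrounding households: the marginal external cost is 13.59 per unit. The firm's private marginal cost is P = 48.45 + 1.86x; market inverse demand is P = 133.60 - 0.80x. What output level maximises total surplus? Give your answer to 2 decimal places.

x* = 26.90

Social marginal cost = private MC + MEC = 62.04 + 1.86x.
Set SMC = demand: 62.04 + 1.86x = 133.60 - 0.80x → x* = 26.9023.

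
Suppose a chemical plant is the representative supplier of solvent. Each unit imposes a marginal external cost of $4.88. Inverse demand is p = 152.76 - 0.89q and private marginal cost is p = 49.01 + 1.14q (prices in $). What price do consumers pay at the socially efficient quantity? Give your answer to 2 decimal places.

Social marginal cost = private MC + MEC = 53.89 + 1.14q.
Set SMC = demand: 53.89 + 1.14q = 152.76 - 0.89q → q* = 48.7044.
Consumer price on the demand curve at q*: 152.76 − 0.89×48.7044 = 109.4131.

P = $109.41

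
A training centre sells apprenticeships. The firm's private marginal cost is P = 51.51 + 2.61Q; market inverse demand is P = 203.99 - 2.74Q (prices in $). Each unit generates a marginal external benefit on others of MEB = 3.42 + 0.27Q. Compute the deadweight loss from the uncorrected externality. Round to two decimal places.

Market equilibrium (private): 51.51 + 2.61Q = 203.99 - 2.74Q → Q_m = 28.5009.
Social marginal cost = private MC − MEB = 48.09 + 2.34Q.
Set SMC = demand: 48.09 + 2.34Q = 203.99 - 2.74Q → Q* = 30.6890.
Height of the DWL triangle at Q_m is demand(Q_m) − SMC(Q_m) = MEB(Q_m) = 11.1153.
DWL = ½ × 2.1881 × 11.1153 = 12.1607.

DWL = $12.16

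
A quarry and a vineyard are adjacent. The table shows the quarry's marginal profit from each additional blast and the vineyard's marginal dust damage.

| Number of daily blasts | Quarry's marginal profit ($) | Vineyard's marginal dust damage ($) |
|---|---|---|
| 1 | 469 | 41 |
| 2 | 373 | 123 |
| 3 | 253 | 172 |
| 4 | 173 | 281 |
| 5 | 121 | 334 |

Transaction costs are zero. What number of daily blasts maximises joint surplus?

Bargaining reaches the level where marginal profit last exceeds marginal dust damage.
That holds through level 3 (253 ≥ 172) but not at 4 (173 < 281).

3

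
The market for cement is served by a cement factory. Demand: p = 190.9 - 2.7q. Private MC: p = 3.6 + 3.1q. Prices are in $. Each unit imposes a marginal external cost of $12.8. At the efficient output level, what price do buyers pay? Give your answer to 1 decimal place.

P = $109.7

Social marginal cost = private MC + MEC = 16.4 + 3.1q.
Set SMC = demand: 16.4 + 3.1q = 190.9 - 2.7q → q* = 30.0862.
Consumer price on the demand curve at q*: 190.9 − 2.7×30.0862 = 109.6673.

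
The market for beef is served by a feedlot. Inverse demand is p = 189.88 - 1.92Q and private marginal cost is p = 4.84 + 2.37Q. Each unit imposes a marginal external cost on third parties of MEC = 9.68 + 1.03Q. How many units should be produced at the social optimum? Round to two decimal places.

Social marginal cost = private MC + MEC = 14.52 + 3.40Q.
Set SMC = demand: 14.52 + 3.40Q = 189.88 - 1.92Q → Q* = 32.9624.

Q* = 32.96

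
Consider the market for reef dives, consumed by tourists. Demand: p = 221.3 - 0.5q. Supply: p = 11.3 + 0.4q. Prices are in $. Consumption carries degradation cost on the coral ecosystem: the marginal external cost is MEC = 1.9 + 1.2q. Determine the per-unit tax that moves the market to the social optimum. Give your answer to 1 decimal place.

Social marginal benefit = demand − MEC = 219.4 - 1.7q.
Set SMB = MC: 219.4 - 1.7q = 11.3 + 0.4q → q* = 99.0952.
The Pigouvian tax equals MEC at q*: 1.9 + 1.2×99.0952 = 120.8142.

tax = $120.8 per unit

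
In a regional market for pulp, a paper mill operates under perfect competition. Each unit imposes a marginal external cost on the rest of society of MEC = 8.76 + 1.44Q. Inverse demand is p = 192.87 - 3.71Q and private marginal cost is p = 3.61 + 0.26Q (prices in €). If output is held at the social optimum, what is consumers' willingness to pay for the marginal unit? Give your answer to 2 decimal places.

Social marginal cost = private MC + MEC = 12.37 + 1.70Q.
Set SMC = demand: 12.37 + 1.70Q = 192.87 - 3.71Q → Q* = 33.3641.
Consumer price on the demand curve at Q*: 192.87 − 3.71×33.3641 = 69.0892.

P = €69.09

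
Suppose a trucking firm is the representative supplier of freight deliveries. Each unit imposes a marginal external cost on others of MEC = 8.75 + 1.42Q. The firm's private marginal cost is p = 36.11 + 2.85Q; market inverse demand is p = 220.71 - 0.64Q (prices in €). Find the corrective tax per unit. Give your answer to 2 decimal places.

Social marginal cost = private MC + MEC = 44.86 + 4.27Q.
Set SMC = demand: 44.86 + 4.27Q = 220.71 - 0.64Q → Q* = 35.8147.
The Pigouvian tax equals MEC at Q*: 8.75 + 1.42×35.8147 = 59.6069.

tax = €59.61 per unit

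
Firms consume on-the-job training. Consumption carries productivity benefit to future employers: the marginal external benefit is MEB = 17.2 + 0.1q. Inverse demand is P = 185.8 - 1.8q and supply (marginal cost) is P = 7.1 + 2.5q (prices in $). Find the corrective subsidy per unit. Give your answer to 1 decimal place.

subsidy = $21.9 per unit

Social marginal benefit = demand + MEB = 203.0 - 1.7q.
Set SMB = MC: 203.0 - 1.7q = 7.1 + 2.5q → q* = 46.6429.
The Pigouvian subsidy equals MEB at q*: 17.2 + 0.1×46.6429 = 21.8643.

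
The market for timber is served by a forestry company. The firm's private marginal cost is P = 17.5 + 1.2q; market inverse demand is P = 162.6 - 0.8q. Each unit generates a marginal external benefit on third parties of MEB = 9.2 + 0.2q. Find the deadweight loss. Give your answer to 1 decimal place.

DWL = 156.2

Market equilibrium (private): 17.5 + 1.2q = 162.6 - 0.8q → q_m = 72.5500.
Social marginal cost = private MC − MEB = 8.3 + q.
Set SMC = demand: 8.3 + q = 162.6 - 0.8q → q* = 85.7222.
The welfare-loss triangle has base |q_m − q*| and height MEB(q_m) (the vertical gap between SMC and demand is zero at q* and MEB at q_m).
DWL = ½ × 13.1722 × 23.7100 = 156.1564.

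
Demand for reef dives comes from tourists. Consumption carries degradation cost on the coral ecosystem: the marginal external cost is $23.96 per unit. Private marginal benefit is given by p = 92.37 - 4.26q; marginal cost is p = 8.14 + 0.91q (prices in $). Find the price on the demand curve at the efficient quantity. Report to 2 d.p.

Social marginal benefit = demand − MEC = 68.41 - 4.26q.
Set SMB = MC: 68.41 - 4.26q = 8.14 + 0.91q → q* = 11.6576.
Consumer price on the demand curve at q*: 92.37 − 4.26×11.6576 = 42.7086.

P = $42.71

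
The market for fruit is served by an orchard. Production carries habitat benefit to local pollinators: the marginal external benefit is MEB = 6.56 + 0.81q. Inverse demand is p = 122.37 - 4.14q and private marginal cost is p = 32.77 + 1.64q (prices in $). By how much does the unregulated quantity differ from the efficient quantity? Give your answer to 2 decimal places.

Market equilibrium (private): 32.77 + 1.64q = 122.37 - 4.14q → q_m = 15.5017.
Social marginal cost = private MC − MEB = 26.21 + 0.83q.
Set SMC = demand: 26.21 + 0.83q = 122.37 - 4.14q → q* = 19.3481.
Gap = |15.5017 − 19.3481| = 3.8464.

3.85 units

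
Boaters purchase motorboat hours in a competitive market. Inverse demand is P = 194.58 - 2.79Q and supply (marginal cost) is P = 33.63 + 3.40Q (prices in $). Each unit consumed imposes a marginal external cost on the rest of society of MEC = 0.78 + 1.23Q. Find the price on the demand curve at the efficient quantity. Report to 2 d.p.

P = $134.35

Social marginal benefit = demand − MEC = 193.80 - 4.02Q.
Set SMB = MC: 193.80 - 4.02Q = 33.63 + 3.40Q → Q* = 21.5863.
Consumer price on the demand curve at Q*: 194.58 − 2.79×21.5863 = 134.3542.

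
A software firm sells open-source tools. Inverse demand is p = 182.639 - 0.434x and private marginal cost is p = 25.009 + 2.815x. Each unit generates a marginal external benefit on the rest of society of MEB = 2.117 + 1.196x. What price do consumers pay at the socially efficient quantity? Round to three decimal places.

Social marginal cost = private MC − MEB = 22.892 + 1.619x.
Set SMC = demand: 22.892 + 1.619x = 182.639 - 0.434x → x* = 77.8115.
Consumer price on the demand curve at x*: 182.639 − 0.434×77.8115 = 148.8688.

P = 148.869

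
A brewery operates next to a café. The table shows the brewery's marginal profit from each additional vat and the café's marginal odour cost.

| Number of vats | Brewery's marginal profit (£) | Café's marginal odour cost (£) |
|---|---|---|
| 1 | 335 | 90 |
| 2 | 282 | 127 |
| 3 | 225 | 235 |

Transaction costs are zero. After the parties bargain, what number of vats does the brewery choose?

Bargaining reaches the level where marginal profit last exceeds marginal odour cost.
That holds through level 2 (282 ≥ 127) but not at 3 (225 < 235).

2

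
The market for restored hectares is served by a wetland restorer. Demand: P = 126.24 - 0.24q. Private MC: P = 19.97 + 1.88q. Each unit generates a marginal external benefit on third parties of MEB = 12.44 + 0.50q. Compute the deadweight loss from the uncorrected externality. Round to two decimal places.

DWL = 434.11

Market equilibrium (private): 19.97 + 1.88q = 126.24 - 0.24q → q_m = 50.1274.
Social marginal cost = private MC − MEB = 7.53 + 1.38q.
Set SMC = demand: 7.53 + 1.38q = 126.24 - 0.24q → q* = 73.2778.
The welfare-loss triangle has base |q_m − q*| and height MEB(q_m) (the vertical gap between SMC and demand is zero at q* and MEB at q_m).
DWL = ½ × 23.1504 × 37.5037 = 434.1128.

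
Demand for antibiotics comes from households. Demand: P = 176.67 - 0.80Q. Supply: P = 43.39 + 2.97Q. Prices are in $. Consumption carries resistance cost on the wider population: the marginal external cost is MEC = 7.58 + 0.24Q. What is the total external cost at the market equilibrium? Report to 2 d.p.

$417.95

Market equilibrium (private): 43.39 + 2.97Q = 176.67 - 0.80Q → Q_m = 35.3528.
Total external cost = ∫₀^{Q_m} (7.58 + 0.24Q) dQ = 7.58×35.3528 + ½×0.24×35.3528² = 417.9527.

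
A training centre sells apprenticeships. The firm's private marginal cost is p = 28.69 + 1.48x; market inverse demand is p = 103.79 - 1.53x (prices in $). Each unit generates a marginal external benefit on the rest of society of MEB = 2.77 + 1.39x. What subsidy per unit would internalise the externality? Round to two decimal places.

Social marginal cost = private MC − MEB = 25.92 + 0.09x.
Set SMC = demand: 25.92 + 0.09x = 103.79 - 1.53x → x* = 48.0679.
The Pigouvian subsidy equals MEB at x*: 2.77 + 1.39×48.0679 = 69.5844.

subsidy = $69.58 per unit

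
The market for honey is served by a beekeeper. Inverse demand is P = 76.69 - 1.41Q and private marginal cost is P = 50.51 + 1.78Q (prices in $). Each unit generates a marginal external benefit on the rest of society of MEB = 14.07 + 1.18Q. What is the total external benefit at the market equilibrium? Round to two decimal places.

$155.21

Market equilibrium (private): 50.51 + 1.78Q = 76.69 - 1.41Q → Q_m = 8.2069.
Total external benefit = ∫₀^{Q_m} (14.07 + 1.18Q) dQ = 14.07×8.2069 + ½×1.18×8.2069² = 155.2095.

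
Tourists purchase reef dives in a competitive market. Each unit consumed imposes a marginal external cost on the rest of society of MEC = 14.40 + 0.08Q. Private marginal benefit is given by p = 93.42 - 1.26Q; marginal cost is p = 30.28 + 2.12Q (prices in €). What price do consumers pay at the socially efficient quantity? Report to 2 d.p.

P = €75.67

Social marginal benefit = demand − MEC = 79.02 - 1.34Q.
Set SMB = MC: 79.02 - 1.34Q = 30.28 + 2.12Q → Q* = 14.0867.
Consumer price on the demand curve at Q*: 93.42 − 1.26×14.0867 = 75.6708.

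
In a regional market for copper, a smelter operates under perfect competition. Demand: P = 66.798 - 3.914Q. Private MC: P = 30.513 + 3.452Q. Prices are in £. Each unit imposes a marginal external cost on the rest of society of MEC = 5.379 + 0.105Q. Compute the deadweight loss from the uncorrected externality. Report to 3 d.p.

Market equilibrium (private): 30.513 + 3.452Q = 66.798 - 3.914Q → Q_m = 4.9260.
Social marginal cost = private MC + MEC = 35.892 + 3.557Q.
Set SMC = demand: 35.892 + 3.557Q = 66.798 - 3.914Q → Q* = 4.1368.
Height of the DWL triangle at Q_m is SMC(Q_m) − demand(Q_m) = MEC(Q_m) = 5.8962.
DWL = ½ × 0.7892 × 5.8962 = 2.3266.

DWL = £2.327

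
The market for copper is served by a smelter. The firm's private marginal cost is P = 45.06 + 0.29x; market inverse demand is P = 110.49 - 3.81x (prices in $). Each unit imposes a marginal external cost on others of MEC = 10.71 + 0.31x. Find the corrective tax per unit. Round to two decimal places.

tax = $14.56 per unit

Social marginal cost = private MC + MEC = 55.77 + 0.60x.
Set SMC = demand: 55.77 + 0.60x = 110.49 - 3.81x → x* = 12.4082.
The Pigouvian tax equals MEC at x*: 10.71 + 0.31×12.4082 = 14.5565.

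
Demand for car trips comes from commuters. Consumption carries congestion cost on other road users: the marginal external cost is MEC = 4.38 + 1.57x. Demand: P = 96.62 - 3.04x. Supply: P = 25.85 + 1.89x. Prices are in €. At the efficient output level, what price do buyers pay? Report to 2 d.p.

Social marginal benefit = demand − MEC = 92.24 - 4.61x.
Set SMB = MC: 92.24 - 4.61x = 25.85 + 1.89x → x* = 10.2138.
Consumer price on the demand curve at x*: 96.62 − 3.04×10.2138 = 65.5700.

P = €65.57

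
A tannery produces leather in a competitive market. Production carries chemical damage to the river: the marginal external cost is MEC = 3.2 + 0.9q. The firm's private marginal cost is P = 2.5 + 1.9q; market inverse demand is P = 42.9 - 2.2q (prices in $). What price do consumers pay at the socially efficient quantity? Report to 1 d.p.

P = $26.5

Social marginal cost = private MC + MEC = 5.7 + 2.8q.
Set SMC = demand: 5.7 + 2.8q = 42.9 - 2.2q → q* = 7.4400.
Consumer price on the demand curve at q*: 42.9 − 2.2×7.4400 = 26.5320.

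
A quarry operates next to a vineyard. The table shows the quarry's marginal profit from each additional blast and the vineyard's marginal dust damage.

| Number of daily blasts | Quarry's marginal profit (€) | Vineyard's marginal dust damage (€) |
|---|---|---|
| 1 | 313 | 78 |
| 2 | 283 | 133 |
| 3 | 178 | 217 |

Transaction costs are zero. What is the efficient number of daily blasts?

2

Bargaining reaches the level where marginal profit last exceeds marginal dust damage.
That holds through level 2 (283 ≥ 133) but not at 3 (178 < 217).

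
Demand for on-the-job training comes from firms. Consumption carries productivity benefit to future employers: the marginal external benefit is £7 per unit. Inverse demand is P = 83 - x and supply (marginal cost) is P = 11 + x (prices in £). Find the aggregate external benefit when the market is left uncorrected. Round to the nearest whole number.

Market equilibrium (private): 11 + x = 83 - x → x_m = 36.0000.
Total external benefit = MEB × x_m = 7 × 36.0000 = 252.0000.

£252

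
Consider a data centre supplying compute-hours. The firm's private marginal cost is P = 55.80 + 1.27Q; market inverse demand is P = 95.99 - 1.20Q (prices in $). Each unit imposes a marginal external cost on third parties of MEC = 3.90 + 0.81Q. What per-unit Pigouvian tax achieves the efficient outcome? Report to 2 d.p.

Social marginal cost = private MC + MEC = 59.70 + 2.08Q.
Set SMC = demand: 59.70 + 2.08Q = 95.99 - 1.20Q → Q* = 11.0640.
The Pigouvian tax equals MEC at Q*: 3.90 + 0.81×11.0640 = 12.8618.

tax = $12.86 per unit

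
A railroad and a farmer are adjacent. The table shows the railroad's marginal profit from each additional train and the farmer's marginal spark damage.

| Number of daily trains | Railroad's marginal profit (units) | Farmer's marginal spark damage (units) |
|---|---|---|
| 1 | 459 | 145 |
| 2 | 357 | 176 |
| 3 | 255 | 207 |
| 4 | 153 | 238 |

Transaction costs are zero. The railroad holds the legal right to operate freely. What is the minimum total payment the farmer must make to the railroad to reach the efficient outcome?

Left alone the railroad would choose level 4 (marginal profit stays positive).
Efficient level: k* = 3 (marginal profit ≥ marginal spark damage through 3).
The farmer must at least cover the railroad's forgone profit from cutting 4→3: 153 = 153.

153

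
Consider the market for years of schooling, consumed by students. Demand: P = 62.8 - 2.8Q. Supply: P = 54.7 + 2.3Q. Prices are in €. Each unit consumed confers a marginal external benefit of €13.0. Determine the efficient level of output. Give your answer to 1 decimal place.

Social marginal benefit = demand + MEB = 75.8 - 2.8Q.
Set SMB = MC: 75.8 - 2.8Q = 54.7 + 2.3Q → Q* = 4.1373.

Q* = 4.1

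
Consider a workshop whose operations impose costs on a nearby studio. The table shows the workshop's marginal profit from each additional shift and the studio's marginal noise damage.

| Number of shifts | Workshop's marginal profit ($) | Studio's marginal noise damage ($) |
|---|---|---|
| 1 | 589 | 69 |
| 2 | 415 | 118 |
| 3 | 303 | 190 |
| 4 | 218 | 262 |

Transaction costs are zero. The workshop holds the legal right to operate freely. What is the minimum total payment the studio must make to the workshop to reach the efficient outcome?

Left alone the workshop would choose level 4 (marginal profit stays positive).
Efficient level: k* = 3 (marginal profit ≥ marginal noise damage through 3).
The studio must at least cover the workshop's forgone profit from cutting 4→3: 218 = 218.

$218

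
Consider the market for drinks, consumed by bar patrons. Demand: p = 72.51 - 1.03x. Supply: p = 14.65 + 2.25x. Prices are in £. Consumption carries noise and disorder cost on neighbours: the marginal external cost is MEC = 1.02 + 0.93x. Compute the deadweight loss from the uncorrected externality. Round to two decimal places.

Market equilibrium (private): 14.65 + 2.25x = 72.51 - 1.03x → x_m = 17.6402.
Social marginal benefit = demand − MEC = 71.49 - 1.96x.
Set SMB = MC: 71.49 - 1.96x = 14.65 + 2.25x → x* = 13.5012.
Height of the DWL triangle at x_m is MC(x_m) − SMB(x_m) = MEC(x_m) = 17.4254.
DWL = ½ × 4.1390 × 17.4254 = 36.0619.

DWL = £36.06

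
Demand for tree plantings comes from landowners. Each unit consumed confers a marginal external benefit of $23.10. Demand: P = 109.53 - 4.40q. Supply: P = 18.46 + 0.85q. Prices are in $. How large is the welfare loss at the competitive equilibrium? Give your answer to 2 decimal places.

Market equilibrium (private): 18.46 + 0.85q = 109.53 - 4.40q → q_m = 17.3467.
Social marginal benefit = demand + MEB = 132.63 - 4.40q.
Set SMB = MC: 132.63 - 4.40q = 18.46 + 0.85q → q* = 21.7467.
The loss is the area between SMB and MC from q* to q_m; with linear curves that's a triangle of height MEB(q_m).
DWL = ½ × 4.4000 × 23.1000 = 50.8200.

DWL = $50.82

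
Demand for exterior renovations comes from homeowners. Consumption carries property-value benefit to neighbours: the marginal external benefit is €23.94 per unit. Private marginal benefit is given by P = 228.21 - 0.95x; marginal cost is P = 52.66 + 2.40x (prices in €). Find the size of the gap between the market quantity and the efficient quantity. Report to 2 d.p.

7.15 units

Market equilibrium (private): 52.66 + 2.40x = 228.21 - 0.95x → x_m = 52.4030.
Social marginal benefit = demand + MEB = 252.15 - 0.95x.
Set SMB = MC: 252.15 - 0.95x = 52.66 + 2.40x → x* = 59.5493.
Gap = |52.4030 − 59.5493| = 7.1463.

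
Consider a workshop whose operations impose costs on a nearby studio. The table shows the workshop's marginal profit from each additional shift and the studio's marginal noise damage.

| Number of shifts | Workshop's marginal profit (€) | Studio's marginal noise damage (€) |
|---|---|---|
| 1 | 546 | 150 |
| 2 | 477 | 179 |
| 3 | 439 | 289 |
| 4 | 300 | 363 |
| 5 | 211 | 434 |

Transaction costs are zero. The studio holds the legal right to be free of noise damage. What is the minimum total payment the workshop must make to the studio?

€618

Efficient level: marginal profit ≥ marginal noise damage through level 3, so k* = 3.
With the studio holding the right, the workshop must at least compensate total damage at k*: 150 + 179 + 289 = 618.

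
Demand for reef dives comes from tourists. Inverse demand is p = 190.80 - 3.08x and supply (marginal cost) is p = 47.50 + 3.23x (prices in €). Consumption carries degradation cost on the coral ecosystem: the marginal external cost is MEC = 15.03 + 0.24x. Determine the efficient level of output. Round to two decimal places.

Social marginal benefit = demand − MEC = 175.77 - 3.32x.
Set SMB = MC: 175.77 - 3.32x = 47.50 + 3.23x → x* = 19.5832.

x* = 19.58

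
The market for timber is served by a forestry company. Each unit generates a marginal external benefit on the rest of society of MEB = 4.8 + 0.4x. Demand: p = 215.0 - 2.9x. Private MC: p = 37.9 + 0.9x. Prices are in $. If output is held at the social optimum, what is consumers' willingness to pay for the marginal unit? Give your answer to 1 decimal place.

P = $59.9

Social marginal cost = private MC − MEB = 33.1 + 0.5x.
Set SMC = demand: 33.1 + 0.5x = 215.0 - 2.9x → x* = 53.5000.
Consumer price on the demand curve at x*: 215.0 − 2.9×53.5000 = 59.8500.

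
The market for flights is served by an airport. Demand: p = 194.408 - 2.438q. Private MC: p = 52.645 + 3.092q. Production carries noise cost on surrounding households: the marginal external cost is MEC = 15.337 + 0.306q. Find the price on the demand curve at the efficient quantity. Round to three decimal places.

Social marginal cost = private MC + MEC = 67.982 + 3.398q.
Set SMC = demand: 67.982 + 3.398q = 194.408 - 2.438q → q* = 21.6631.
Consumer price on the demand curve at q*: 194.408 − 2.438×21.6631 = 141.5934.

P = 141.593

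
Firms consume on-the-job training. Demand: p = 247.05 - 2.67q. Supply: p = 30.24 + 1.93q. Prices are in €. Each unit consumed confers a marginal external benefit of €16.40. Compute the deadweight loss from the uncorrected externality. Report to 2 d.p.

Market equilibrium (private): 30.24 + 1.93q = 247.05 - 2.67q → q_m = 47.1326.
Social marginal benefit = demand + MEB = 263.45 - 2.67q.
Set SMB = MC: 263.45 - 2.67q = 30.24 + 1.93q → q* = 50.6978.
The loss is the area between SMB and MC from q* to q_m; with linear curves that's a triangle of height MEB(q_m).
DWL = ½ × 3.5652 × 16.4000 = 29.2346.

DWL = €29.23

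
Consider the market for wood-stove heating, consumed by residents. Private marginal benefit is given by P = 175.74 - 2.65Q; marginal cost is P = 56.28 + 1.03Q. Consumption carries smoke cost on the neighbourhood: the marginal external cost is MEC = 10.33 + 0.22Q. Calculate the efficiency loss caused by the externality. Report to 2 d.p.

DWL = 39.14

Market equilibrium (private): 56.28 + 1.03Q = 175.74 - 2.65Q → Q_m = 32.4620.
Social marginal benefit = demand − MEC = 165.41 - 2.87Q.
Set SMB = MC: 165.41 - 2.87Q = 56.28 + 1.03Q → Q* = 27.9821.
Height of the DWL triangle at Q_m is MC(Q_m) − SMB(Q_m) = MEC(Q_m) = 17.4716.
DWL = ½ × 4.4799 × 17.4716 = 39.1355.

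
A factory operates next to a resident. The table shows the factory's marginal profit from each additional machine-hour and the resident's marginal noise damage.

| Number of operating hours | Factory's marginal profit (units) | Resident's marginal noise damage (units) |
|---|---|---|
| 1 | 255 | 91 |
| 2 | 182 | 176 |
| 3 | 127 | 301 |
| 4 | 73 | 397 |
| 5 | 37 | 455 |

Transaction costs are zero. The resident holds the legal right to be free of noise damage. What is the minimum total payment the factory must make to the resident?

267

Efficient level: marginal profit ≥ marginal noise damage through level 2, so k* = 2.
With the resident holding the right, the factory must at least compensate total damage at k*: 91 + 176 = 267.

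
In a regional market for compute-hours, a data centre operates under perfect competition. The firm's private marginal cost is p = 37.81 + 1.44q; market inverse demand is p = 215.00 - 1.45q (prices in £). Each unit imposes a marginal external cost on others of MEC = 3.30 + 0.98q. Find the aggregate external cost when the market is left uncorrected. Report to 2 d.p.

Market equilibrium (private): 37.81 + 1.44q = 215.00 - 1.45q → q_m = 61.3114.
Total external cost = ∫₀^{q_m} (3.30 + 0.98q) dq = 3.30×61.3114 + ½×0.98×61.3114² = 2044.2806.

£2044.28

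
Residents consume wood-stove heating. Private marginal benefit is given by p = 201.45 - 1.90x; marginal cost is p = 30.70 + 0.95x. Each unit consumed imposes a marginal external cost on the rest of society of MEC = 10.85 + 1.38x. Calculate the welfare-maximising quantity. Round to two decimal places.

Social marginal benefit = demand − MEC = 190.60 - 3.28x.
Set SMB = MC: 190.60 - 3.28x = 30.70 + 0.95x → x* = 37.8014.

x* = 37.80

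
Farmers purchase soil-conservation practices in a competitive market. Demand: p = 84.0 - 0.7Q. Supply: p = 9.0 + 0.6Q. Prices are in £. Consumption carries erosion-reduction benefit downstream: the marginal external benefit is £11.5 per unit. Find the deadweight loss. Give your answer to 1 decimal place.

DWL = £50.9

Market equilibrium (private): 9.0 + 0.6Q = 84.0 - 0.7Q → Q_m = 57.6923.
Social marginal benefit = demand + MEB = 95.5 - 0.7Q.
Set SMB = MC: 95.5 - 0.7Q = 9.0 + 0.6Q → Q* = 66.5385.
The welfare-loss triangle has base |Q_m − Q*| and height MEB(Q_m) (the vertical gap between SMB and MC is zero at Q* and MEB at Q_m).
DWL = ½ × 8.8462 × 11.5000 = 50.8657.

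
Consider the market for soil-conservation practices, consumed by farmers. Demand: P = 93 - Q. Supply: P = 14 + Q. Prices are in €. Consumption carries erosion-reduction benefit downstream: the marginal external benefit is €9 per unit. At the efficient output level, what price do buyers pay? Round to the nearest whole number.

P = €49

Social marginal benefit = demand + MEB = 102 - Q.
Set SMB = MC: 102 - Q = 14 + Q → Q* = 44.0000.
Consumer price on the demand curve at Q*: 93 − 1×44.0000 = 49.0000.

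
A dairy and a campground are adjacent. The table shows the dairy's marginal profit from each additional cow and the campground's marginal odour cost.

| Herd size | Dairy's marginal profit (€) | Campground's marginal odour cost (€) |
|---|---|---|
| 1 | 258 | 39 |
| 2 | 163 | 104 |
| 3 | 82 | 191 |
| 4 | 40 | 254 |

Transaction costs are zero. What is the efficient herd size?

2

Bargaining reaches the level where marginal profit last exceeds marginal odour cost.
That holds through level 2 (163 ≥ 104) but not at 3 (82 < 191).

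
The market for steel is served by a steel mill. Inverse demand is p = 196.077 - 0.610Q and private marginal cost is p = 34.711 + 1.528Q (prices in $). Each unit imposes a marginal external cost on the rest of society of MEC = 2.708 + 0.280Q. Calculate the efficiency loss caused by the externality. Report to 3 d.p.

Market equilibrium (private): 34.711 + 1.528Q = 196.077 - 0.610Q → Q_m = 75.4752.
Social marginal cost = private MC + MEC = 37.419 + 1.808Q.
Set SMC = demand: 37.419 + 1.808Q = 196.077 - 0.610Q → Q* = 65.6154.
Height of the DWL triangle at Q_m is SMC(Q_m) − demand(Q_m) = MEC(Q_m) = 23.8411.
DWL = ½ × 9.8598 × 23.8411 = 117.5342.

DWL = $117.534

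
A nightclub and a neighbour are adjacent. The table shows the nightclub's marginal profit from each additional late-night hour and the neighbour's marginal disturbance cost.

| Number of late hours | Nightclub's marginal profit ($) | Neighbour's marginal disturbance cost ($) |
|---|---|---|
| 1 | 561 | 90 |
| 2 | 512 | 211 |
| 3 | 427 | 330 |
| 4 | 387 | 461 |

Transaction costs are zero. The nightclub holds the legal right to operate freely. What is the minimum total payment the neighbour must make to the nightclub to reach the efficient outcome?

Left alone the nightclub would choose level 4 (marginal profit stays positive).
Efficient level: k* = 3 (marginal profit ≥ marginal disturbance cost through 3).
The neighbour must at least cover the nightclub's forgone profit from cutting 4→3: 387 = 387.

$387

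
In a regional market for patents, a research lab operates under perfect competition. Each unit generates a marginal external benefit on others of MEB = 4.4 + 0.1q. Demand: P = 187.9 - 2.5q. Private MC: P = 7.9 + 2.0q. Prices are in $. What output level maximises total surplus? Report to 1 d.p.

q* = 41.9

Social marginal cost = private MC − MEB = 3.5 + 1.9q.
Set SMC = demand: 3.5 + 1.9q = 187.9 - 2.5q → q* = 41.9091.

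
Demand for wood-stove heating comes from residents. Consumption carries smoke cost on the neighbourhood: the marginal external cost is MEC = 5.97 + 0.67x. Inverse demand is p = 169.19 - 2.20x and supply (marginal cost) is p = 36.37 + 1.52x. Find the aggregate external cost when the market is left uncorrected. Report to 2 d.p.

Market equilibrium (private): 36.37 + 1.52x = 169.19 - 2.20x → x_m = 35.7043.
Total external cost = ∫₀^{x_m} (5.97 + 0.67x) dx = 5.97×35.7043 + ½×0.67×35.7043² = 640.2117.

640.21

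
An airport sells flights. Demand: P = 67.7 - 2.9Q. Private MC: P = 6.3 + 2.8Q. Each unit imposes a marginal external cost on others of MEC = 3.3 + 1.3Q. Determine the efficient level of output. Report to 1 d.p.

Social marginal cost = private MC + MEC = 9.6 + 4.1Q.
Set SMC = demand: 9.6 + 4.1Q = 67.7 - 2.9Q → Q* = 8.3000.

Q* = 8.3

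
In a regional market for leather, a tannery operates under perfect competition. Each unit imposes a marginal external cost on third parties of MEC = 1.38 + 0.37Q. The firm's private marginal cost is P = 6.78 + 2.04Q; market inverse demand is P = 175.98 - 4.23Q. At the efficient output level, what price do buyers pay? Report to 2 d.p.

Social marginal cost = private MC + MEC = 8.16 + 2.41Q.
Set SMC = demand: 8.16 + 2.41Q = 175.98 - 4.23Q → Q* = 25.2741.
Consumer price on the demand curve at Q*: 175.98 − 4.23×25.2741 = 69.0706.

P = 69.07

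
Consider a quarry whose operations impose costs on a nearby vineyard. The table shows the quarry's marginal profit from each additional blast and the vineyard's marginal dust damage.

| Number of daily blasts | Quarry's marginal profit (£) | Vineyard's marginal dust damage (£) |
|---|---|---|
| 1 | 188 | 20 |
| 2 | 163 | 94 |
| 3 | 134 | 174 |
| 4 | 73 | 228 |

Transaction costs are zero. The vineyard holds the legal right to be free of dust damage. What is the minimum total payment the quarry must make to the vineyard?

£114

Efficient level: marginal profit ≥ marginal dust damage through level 2, so k* = 2.
With the vineyard holding the right, the quarry must at least compensate total damage at k*: 20 + 94 = 114.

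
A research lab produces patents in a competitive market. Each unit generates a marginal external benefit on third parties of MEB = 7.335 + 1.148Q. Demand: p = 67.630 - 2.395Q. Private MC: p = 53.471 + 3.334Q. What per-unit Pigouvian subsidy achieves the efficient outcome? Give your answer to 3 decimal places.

Social marginal cost = private MC − MEB = 46.136 + 2.186Q.
Set SMC = demand: 46.136 + 2.186Q = 67.630 - 2.395Q → Q* = 4.6920.
The Pigouvian subsidy equals MEB at Q*: 7.335 + 1.148×4.6920 = 12.7214.

subsidy = 12.721 per unit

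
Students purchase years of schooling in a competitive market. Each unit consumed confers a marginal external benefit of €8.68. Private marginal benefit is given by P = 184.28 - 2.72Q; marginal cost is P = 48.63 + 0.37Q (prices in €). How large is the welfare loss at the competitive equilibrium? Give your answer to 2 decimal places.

DWL = €12.19

Market equilibrium (private): 48.63 + 0.37Q = 184.28 - 2.72Q → Q_m = 43.8997.
Social marginal benefit = demand + MEB = 192.96 - 2.72Q.
Set SMB = MC: 192.96 - 2.72Q = 48.63 + 0.37Q → Q* = 46.7087.
Height of the DWL triangle at Q_m is SMB(Q_m) − MC(Q_m) = MEB(Q_m) = 8.6800.
DWL = ½ × 2.8090 × 8.6800 = 12.1911.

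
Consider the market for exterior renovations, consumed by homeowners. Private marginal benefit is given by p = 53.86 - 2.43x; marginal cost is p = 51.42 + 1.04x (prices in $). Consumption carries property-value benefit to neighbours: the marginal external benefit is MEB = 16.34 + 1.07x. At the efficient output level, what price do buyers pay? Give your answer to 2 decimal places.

Social marginal benefit = demand + MEB = 70.20 - 1.36x.
Set SMB = MC: 70.20 - 1.36x = 51.42 + 1.04x → x* = 7.8250.
Consumer price on the demand curve at x*: 53.86 − 2.43×7.8250 = 34.8453.

P = $34.85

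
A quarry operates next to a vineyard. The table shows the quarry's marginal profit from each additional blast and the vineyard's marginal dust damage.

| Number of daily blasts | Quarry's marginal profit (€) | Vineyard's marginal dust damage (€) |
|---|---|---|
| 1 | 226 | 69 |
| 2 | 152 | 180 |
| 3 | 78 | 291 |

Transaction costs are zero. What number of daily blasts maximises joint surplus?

1

Bargaining reaches the level where marginal profit last exceeds marginal dust damage.
That holds through level 1 (226 ≥ 69) but not at 2 (152 < 180).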